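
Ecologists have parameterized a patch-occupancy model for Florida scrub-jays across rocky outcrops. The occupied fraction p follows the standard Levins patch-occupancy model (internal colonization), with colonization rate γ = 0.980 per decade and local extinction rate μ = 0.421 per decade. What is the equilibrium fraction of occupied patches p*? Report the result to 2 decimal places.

Setting dp/dt = 0 and dividing through by p* gives γ·(1−p*) = μ.
So p* = 1 − μ/γ = 1 − 0.421/0.980 = 1 − 0.4296 = 0.5704.

0.57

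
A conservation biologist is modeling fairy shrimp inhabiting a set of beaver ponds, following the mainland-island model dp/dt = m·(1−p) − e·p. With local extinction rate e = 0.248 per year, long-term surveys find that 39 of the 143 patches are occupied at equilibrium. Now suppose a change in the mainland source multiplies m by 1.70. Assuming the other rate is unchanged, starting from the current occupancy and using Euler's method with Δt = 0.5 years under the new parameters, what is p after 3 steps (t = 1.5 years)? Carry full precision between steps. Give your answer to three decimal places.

Observed p* = 39/143 = 0.27273.
Balance m(1−p*) = e·p* gives m = e·p*/(1−p*) = 0.248×0.27273/0.72727 = 0.09300.
Starting from p₀ = 0.27273; update p ← p + (dp/dt)·Δt with the new parameters.
  1  |  dp/dt·Δt = +0.023673  |  p_1 = 0.296400
  2  |  dp/dt·Δt = +0.018866  |  p_2 = 0.315266
  3  |  dp/dt·Δt = +0.015035  |  p_3 = 0.330301

0.330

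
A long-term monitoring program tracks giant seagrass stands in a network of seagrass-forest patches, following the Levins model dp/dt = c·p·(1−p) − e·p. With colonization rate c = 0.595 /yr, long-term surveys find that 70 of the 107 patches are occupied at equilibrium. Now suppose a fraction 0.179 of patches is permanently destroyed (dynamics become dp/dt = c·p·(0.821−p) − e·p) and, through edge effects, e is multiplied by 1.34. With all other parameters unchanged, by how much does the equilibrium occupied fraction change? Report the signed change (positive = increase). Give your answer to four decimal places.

Observed p* = 70/107 = 0.65421.
Balance c(1−p*) = e gives e = 0.595×(1 − 0.65421) = 0.20575.
New p* = 0.821 − e/c = 0.821 − 0.27570/0.59500 = 0.35764.
Δp* = 0.35764 − 0.65421 = -0.29657.

-0.2966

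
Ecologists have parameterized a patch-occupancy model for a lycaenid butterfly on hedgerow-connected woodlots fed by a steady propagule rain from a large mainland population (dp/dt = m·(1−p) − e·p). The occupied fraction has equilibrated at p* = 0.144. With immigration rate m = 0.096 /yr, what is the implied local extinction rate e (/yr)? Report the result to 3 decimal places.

0.571

At equilibrium m(1−p*) = e·p*, so e = m(1−p*)/p*.
e = 0.096 × 0.8560 / 0.144 = 0.5707.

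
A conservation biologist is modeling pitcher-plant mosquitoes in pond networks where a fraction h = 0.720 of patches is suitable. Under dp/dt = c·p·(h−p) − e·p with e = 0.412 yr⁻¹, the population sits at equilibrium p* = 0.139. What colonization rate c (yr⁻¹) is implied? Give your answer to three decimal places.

At equilibrium c(h−p*) = e, so c = e/(h−p*).
c = 0.412/(0.720 − 0.139) = 0.412/0.5810 = 0.7091.

0.709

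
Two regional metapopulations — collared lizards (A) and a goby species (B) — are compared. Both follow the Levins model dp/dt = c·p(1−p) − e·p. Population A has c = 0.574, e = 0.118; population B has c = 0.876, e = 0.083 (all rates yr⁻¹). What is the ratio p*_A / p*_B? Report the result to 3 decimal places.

A: p*_A = 1 − 0.118/0.574 = 0.7944.
B: p*_B = 1 − 0.083/0.876 = 0.9053.
p*_A / p*_B = 0.7944/0.9053 = 0.8776.

0.878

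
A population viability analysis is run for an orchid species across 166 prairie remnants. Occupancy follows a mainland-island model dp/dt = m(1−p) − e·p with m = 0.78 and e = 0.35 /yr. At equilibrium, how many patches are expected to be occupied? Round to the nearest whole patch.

115

p* = m/(m+e) = 0.78/1.1300 = 0.6903.
Expected occupied patches = N × p* = 166 × 0.6903 = 114.58 ≈ 115.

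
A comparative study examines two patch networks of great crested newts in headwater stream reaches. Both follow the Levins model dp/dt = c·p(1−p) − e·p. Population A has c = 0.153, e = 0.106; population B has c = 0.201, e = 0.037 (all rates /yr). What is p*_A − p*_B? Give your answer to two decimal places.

-0.51

A: p*_A = 1 − 0.106/0.153 = 0.3072.
B: p*_B = 1 − 0.037/0.201 = 0.8159.
p*_A − p*_B = 0.3072 − 0.8159 = -0.5087.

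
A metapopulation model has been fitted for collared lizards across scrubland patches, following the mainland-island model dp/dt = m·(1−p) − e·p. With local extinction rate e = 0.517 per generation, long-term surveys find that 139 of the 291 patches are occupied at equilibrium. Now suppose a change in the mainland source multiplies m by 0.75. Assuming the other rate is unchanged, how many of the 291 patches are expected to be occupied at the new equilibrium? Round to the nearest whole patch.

118

Observed p* = 139/291 = 0.47766.
Balance m(1−p*) = e·p* gives m = e·p*/(1−p*) = 0.517×0.47766/0.52234 = 0.47278.
New p* = m/(m+e) = 0.35458/(0.35458+0.51700) = 0.40682.
Expected occupied = 291 × 0.40682 = 118.38 ≈ 118.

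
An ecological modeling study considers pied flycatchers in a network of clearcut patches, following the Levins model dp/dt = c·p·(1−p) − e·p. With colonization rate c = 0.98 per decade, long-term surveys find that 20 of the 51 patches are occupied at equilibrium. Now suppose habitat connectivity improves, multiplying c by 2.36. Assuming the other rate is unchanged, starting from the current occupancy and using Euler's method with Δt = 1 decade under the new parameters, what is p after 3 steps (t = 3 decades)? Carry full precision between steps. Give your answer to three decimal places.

0.726

Observed p* = 20/51 = 0.39216.
Balance c(1−p*) = e gives e = 0.98×(1 − 0.39216) = 0.59569.
Starting from p₀ = 0.39216; update p ← p + (dp/dt)·Δt with the new parameters.
step 1: Δp = +0.31770, p = 0.70986
step 2: Δp = +0.05349, p = 0.76335
step 3: Δp = -0.03692, p = 0.72643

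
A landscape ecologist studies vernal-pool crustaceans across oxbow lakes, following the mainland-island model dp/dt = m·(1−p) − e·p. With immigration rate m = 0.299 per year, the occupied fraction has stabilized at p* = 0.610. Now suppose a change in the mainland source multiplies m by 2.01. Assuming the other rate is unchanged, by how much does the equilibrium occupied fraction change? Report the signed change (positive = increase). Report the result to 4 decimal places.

Balance m(1−p*) = e·p* gives e = m(1−p*)/p* = 0.299×0.39000/0.61000 = 0.19116.
New p* = m/(m+e) = 0.60099/(0.60099+0.19116) = 0.75868.
Δp* = 0.75868 − 0.61000 = +0.14868.

0.1487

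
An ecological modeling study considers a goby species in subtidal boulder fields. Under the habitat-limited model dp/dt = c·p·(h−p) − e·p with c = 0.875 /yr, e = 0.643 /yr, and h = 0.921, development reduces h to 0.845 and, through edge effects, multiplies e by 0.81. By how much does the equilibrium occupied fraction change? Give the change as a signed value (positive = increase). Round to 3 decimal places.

0.064

Before: p* = h − e/c = 0.921 − 0.643/0.875 = 0.921 − 0.7349 = 0.1861.
After: c = 0.875, e = 0.52083, h = 0.845; p* = 0.845 − 0.52083/0.875 = 0.2498.
Δp* = 0.2498 − 0.1861 = +0.0636.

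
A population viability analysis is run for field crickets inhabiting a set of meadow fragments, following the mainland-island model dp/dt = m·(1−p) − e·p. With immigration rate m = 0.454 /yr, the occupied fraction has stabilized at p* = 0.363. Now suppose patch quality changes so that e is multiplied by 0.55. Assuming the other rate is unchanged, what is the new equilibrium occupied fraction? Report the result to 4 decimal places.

0.5089

Balance m(1−p*) = e·p* gives e = m(1−p*)/p* = 0.454×0.63700/0.36300 = 0.79669.
New p* = m/(m+e) = 0.45400/(0.45400+0.43818) = 0.50887.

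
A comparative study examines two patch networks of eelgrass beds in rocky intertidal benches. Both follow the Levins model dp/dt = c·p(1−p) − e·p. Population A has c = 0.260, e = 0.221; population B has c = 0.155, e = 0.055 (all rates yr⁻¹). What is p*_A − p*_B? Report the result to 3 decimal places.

A: p*_A = 1 − 0.221/0.260 = 0.1500.
B: p*_B = 1 − 0.055/0.155 = 0.6452.
p*_A − p*_B = 0.1500 − 0.6452 = -0.4952.

-0.495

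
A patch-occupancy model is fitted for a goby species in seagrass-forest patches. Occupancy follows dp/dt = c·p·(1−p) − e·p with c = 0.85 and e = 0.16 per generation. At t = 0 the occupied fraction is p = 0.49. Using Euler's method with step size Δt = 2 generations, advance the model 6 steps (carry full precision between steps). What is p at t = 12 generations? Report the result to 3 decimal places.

0.812

Update rule: p ← p + [c·p·(1−p) − e·p]·Δt with Δt = 2.
step 1: Δp = +0.26803, p = 0.75803
step 2: Δp = +0.06925, p = 0.82728
step 3: Δp = -0.02181, p = 0.80546
step 4: Δp = +0.00863, p = 0.81409
step 5: Δp = -0.00322, p = 0.81087
step 6: Δp = +0.00123, p = 0.81210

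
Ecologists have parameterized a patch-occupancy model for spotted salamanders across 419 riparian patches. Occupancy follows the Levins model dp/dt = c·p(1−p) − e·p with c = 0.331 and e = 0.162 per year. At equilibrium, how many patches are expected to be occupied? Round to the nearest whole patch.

214

p* = 1 − e/c = 1 − 0.162/0.331 = 0.5106.
Expected occupied patches = N × p* = 419 × 0.5106 = 213.93 ≈ 214.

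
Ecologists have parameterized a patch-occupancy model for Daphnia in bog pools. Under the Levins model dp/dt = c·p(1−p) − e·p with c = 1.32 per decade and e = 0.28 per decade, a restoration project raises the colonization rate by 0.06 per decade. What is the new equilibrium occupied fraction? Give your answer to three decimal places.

Before: p* = 1 − 0.28/1.32 = 0.7879.
After the change, c = 1.38, e = 0.28, so p* = 1 − 0.28/1.38 = 0.7971.

0.797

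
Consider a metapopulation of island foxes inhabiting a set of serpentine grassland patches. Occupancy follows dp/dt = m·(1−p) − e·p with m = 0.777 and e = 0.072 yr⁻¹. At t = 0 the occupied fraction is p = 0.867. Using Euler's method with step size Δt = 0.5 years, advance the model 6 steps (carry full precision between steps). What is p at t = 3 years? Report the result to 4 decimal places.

Update rule: p ← p + [m·(1−p) − e·p]·Δt with Δt = 0.5.
p: 0.86700 → 0.88746  (Δp = +0.02046)
p: 0.88746 → 0.89923  (Δp = +0.01177)
p: 0.89923 → 0.90601  (Δp = +0.00678)
p: 0.90601 → 0.90991  (Δp = +0.00390)
p: 0.90991 → 0.91215  (Δp = +0.00224)
p: 0.91215 → 0.91344  (Δp = +0.00129)

0.9134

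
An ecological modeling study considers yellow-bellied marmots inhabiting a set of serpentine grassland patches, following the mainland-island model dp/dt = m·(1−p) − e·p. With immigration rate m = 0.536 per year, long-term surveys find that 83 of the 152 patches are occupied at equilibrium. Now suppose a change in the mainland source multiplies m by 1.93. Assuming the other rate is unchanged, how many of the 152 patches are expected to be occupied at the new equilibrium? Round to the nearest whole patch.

Observed p* = 83/152 = 0.54605.
Balance m(1−p*) = e·p* gives e = m(1−p*)/p* = 0.536×0.45395/0.54605 = 0.44560.
New p* = m/(m+e) = 1.03448/(1.03448+0.44560) = 0.69894.
Expected occupied = 152 × 0.69894 = 106.24 ≈ 106.

106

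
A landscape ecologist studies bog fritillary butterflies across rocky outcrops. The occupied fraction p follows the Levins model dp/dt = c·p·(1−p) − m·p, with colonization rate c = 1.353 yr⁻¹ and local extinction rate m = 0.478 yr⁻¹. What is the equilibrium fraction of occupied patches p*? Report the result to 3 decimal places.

0.647

Setting dp/dt = 0 and dividing through by p* gives c·(1−p*) = m.
So p* = 1 − m/c = 1 − 0.478/1.353 = 1 − 0.3533 = 0.6467.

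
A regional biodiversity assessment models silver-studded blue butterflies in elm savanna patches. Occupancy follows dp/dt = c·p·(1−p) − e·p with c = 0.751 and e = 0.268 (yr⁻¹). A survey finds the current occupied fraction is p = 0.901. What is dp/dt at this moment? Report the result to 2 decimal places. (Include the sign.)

-0.17

Colonization term: c·p·(1−p) = 0.751×0.901×0.0990 = 0.06699.
Extinction term: e·p = 0.24147.
dp/dt = 0.06699 − 0.24147 = -0.17448.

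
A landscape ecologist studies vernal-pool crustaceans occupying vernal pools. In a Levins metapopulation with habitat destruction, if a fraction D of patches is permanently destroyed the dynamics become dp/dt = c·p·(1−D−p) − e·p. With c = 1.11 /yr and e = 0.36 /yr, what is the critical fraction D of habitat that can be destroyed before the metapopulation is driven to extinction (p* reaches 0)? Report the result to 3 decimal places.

The nontrivial equilibrium is p* = (1−D) − e/c; extinction occurs when this hits zero.
So D_crit = 1 − e/c = 1 − 0.36/1.11 = 1 − 0.3243 = 0.6757.
Note this equals the original equilibrium occupancy — the Levins extinction-debt result.

0.676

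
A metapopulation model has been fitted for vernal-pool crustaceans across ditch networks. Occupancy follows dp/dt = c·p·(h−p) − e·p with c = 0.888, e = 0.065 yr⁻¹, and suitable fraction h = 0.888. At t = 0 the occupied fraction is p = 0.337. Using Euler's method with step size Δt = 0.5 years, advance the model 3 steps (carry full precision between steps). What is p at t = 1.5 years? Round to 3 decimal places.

0.553

Update rule: p ← p + [c·p·(h−p) − e·p]·Δt with Δt = 0.5.
step 1: Δp = +0.07149, p = 0.40849
step 2: Δp = +0.07369, p = 0.48219
step 3: Δp = +0.07121, p = 0.55340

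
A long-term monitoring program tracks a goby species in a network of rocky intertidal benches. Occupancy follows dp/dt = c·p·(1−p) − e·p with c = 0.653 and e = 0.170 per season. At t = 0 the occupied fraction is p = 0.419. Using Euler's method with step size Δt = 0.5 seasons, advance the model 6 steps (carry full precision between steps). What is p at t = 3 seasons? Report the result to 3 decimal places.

Update rule: p ← p + [c·p·(1−p) − e·p]·Δt with Δt = 0.5.
  1  |  dp/dt·Δt = +0.043868  |  p_1 = 0.462868
  2  |  dp/dt·Δt = +0.041831  |  p_2 = 0.504699
  3  |  dp/dt·Δt = +0.038718  |  p_3 = 0.543417
  4  |  dp/dt·Δt = +0.034819  |  p_4 = 0.578236
  5  |  dp/dt·Δt = +0.030476  |  p_5 = 0.608713
  6  |  dp/dt·Δt = +0.026026  |  p_6 = 0.634738

0.635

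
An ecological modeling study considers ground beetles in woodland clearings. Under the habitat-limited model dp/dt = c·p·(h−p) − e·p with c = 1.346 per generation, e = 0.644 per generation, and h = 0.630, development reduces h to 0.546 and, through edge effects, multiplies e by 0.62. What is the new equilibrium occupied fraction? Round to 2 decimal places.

Before: p* = h − e/c = 0.630 − 0.644/1.346 = 0.630 − 0.4785 = 0.1515.
After: c = 1.346, e = 0.39928, h = 0.546; p* = 0.546 − 0.39928/1.346 = 0.2494.

0.25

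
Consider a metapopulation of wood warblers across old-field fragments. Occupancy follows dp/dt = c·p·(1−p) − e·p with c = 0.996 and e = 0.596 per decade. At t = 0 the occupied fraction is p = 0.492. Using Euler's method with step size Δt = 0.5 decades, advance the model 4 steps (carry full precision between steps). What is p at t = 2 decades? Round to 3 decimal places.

0.433

Update rule: p ← p + [c·p·(1−p) − e·p]·Δt with Δt = 0.5.
t = 0.5: p = 0.49200 + (-0.02215) = 0.46985
t = 1: p = 0.46985 + (-0.01597) = 0.45388
t = 1.5: p = 0.45388 + (-0.01182) = 0.44207
t = 2: p = 0.44207 + (-0.00891) = 0.43316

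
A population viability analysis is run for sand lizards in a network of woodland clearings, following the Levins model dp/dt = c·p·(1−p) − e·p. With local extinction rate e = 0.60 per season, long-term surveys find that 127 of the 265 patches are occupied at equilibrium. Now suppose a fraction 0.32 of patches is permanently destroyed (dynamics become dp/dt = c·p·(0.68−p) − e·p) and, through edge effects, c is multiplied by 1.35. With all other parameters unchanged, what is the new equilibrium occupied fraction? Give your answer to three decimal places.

0.294

Observed p* = 127/265 = 0.47925.
Balance c(1−p*) = e gives c = e/(1 − 0.47925) = 0.60/0.52075 = 1.15218.
New p* = 0.68 − e/c = 0.68 − 0.60000/1.55544 = 0.29426.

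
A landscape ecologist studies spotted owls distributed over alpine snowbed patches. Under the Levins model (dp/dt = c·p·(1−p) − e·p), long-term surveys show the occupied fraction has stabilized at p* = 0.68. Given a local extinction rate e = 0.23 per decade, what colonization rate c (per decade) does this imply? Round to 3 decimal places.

At equilibrium c(1−p*) = e, so c = e/(1−p*).
c = 0.23/(1 − 0.68) = 0.23/0.3200 = 0.7188.

0.719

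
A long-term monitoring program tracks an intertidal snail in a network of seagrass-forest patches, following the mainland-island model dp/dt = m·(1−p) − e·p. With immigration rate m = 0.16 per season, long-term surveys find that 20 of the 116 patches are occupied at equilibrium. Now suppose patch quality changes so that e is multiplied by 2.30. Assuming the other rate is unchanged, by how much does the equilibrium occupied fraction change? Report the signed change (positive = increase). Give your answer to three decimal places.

-0.089

Observed p* = 20/116 = 0.17241.
Balance m(1−p*) = e·p* gives e = m(1−p*)/p* = 0.16×0.82759/0.17241 = 0.76802.
New p* = m/(m+e) = 0.16000/(0.16000+1.76645) = 0.08305.
Δp* = 0.08305 − 0.17241 = -0.08936.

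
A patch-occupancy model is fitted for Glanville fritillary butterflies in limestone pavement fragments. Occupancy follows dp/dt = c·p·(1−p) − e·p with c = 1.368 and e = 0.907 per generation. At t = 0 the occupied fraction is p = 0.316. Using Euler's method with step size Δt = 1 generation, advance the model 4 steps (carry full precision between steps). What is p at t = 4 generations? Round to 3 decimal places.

0.335

Update rule: p ← p + [c·p·(1−p) − e·p]·Δt with Δt = 1.
step 1: Δp = +0.00907, p = 0.32507
step 2: Δp = +0.00530, p = 0.33037
step 3: Δp = +0.00299, p = 0.33336
step 4: Δp = +0.00165, p = 0.33502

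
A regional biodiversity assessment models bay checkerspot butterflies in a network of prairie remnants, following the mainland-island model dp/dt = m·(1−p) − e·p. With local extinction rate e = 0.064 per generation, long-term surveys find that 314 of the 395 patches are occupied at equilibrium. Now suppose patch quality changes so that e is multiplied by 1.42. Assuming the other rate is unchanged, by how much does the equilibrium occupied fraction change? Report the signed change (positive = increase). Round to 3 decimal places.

Observed p* = 314/395 = 0.79494.
Balance m(1−p*) = e·p* gives m = e·p*/(1−p*) = 0.064×0.79494/0.20506 = 0.24810.
New p* = m/(m+e) = 0.24810/(0.24810+0.09088) = 0.73190.
Δp* = 0.73190 − 0.79494 = -0.06304.

-0.063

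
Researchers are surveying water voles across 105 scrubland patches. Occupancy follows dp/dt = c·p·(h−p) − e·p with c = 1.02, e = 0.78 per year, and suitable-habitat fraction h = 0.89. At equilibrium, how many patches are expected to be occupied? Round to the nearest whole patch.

13

p* = h − e/c = 0.89 − 0.7647 = 0.1253.
Expected occupied patches = N × p* = 105 × 0.1253 = 13.16 ≈ 13.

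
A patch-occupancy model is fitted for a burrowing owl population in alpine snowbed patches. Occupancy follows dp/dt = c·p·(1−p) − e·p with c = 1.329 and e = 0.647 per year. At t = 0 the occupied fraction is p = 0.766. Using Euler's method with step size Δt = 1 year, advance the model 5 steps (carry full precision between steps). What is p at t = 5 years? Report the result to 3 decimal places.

0.513

Update rule: p ← p + [c·p·(1−p) − e·p]·Δt with Δt = 1.
p: 0.76600 → 0.50861  (Δp = -0.25739)
p: 0.50861 → 0.51169  (Δp = +0.00308)
p: 0.51169 → 0.51270  (Δp = +0.00100)
p: 0.51270 → 0.51302  (Δp = +0.00032)
p: 0.51302 → 0.51312  (Δp = +0.00010)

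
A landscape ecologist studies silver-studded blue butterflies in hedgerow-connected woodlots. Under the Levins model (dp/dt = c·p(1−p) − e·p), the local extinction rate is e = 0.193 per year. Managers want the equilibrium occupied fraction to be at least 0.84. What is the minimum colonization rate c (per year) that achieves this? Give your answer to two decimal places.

p* = 1 − e/c ≥ 0.84 requires e/c ≤ 0.1600, i.e. c ≥ e/0.1600.
c_min = 0.193/0.1600 = 1.2062.

1.21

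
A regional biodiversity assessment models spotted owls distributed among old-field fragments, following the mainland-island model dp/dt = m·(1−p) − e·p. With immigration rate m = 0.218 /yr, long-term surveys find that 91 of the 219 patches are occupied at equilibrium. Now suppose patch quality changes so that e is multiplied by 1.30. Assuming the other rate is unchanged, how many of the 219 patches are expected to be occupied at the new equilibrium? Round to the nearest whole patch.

Observed p* = 91/219 = 0.41553.
Balance m(1−p*) = e·p* gives e = m(1−p*)/p* = 0.218×0.58447/0.41553 = 0.30663.
New p* = m/(m+e) = 0.21800/(0.21800+0.39862) = 0.35354.
Expected occupied = 219 × 0.35354 = 77.43 ≈ 77.

77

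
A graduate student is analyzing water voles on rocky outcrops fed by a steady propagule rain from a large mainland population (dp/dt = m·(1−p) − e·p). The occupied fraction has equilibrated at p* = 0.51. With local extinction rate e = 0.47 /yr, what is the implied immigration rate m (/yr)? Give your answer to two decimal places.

At equilibrium m(1−p*) = e·p*, so m = e·p*/(1−p*).
m = 0.47 × 0.51 / 0.4900 = 0.2397/0.4900 = 0.4892.

0.49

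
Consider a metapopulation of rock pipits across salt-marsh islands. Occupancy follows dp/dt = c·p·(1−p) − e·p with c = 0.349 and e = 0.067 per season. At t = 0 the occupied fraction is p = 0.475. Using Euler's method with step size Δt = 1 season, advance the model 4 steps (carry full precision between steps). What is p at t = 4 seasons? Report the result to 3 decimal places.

Update rule: p ← p + [c·p·(1−p) − e·p]·Δt with Δt = 1.
step 1: Δp = +0.05521, p = 0.53021
step 2: Δp = +0.05141, p = 0.58161
step 3: Δp = +0.04596, p = 0.62757
step 4: Δp = +0.03952, p = 0.66709

0.667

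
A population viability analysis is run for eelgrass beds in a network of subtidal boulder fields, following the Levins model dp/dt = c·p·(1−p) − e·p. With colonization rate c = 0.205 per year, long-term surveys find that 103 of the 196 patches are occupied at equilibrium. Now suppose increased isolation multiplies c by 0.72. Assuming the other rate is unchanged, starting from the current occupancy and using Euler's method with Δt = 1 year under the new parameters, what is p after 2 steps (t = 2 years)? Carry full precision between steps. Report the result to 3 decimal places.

Observed p* = 103/196 = 0.52551.
Balance c(1−p*) = e gives e = 0.205×(1 − 0.52551) = 0.09727.
Starting from p₀ = 0.52551; update p ← p + (dp/dt)·Δt with the new parameters.
p: 0.52551 → 0.51120  (Δp = -0.01431)
p: 0.51120 → 0.49835  (Δp = -0.01284)

0.498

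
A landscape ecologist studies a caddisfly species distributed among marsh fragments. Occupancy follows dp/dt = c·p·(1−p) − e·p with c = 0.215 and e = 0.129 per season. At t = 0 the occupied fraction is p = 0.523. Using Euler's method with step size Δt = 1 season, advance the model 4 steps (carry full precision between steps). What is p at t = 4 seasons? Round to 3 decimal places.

0.478

Update rule: p ← p + [c·p·(1−p) − e·p]·Δt with Δt = 1.
p: 0.52300 → 0.50917  (Δp = -0.01383)
p: 0.50917 → 0.49722  (Δp = -0.01195)
p: 0.49722 → 0.48683  (Δp = -0.01039)
p: 0.48683 → 0.47774  (Δp = -0.00909)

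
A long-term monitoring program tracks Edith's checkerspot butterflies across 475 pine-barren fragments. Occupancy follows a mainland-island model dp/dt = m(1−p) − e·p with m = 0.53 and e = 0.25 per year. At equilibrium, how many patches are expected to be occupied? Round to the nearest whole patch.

323

p* = m/(m+e) = 0.53/0.7800 = 0.6795.
Expected occupied patches = N × p* = 475 × 0.6795 = 322.76 ≈ 323.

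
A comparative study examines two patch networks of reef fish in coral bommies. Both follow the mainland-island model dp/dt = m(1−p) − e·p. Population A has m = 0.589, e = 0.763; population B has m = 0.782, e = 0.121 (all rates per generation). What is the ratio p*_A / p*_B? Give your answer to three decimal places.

A: p*_A = m/(m+e) = 0.589/1.3520 = 0.4357.
B: p*_B = 0.782/0.9030 = 0.8660.
p*_A / p*_B = 0.4357/0.8660 = 0.5031.

0.503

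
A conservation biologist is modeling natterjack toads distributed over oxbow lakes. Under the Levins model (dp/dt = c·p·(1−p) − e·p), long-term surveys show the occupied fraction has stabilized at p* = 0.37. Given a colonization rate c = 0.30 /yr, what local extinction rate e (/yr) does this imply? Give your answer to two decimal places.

0.19

At equilibrium c(1−p*) = e.
e = 0.30 × (1 − 0.37) = 0.30 × 0.6300 = 0.1890.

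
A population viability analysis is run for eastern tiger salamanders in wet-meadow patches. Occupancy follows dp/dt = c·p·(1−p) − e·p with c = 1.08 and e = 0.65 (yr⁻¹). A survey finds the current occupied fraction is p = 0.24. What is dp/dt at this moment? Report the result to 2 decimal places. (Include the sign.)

Colonization term: c·p·(1−p) = 1.08×0.24×0.7600 = 0.19699.
Extinction term: e·p = 0.15600.
dp/dt = 0.19699 − 0.15600 = 0.04099.

0.04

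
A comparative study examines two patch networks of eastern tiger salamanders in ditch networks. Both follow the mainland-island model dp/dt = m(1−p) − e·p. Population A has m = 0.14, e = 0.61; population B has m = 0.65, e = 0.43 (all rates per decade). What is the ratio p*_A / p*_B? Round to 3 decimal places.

A: p*_A = m/(m+e) = 0.14/0.7500 = 0.1867.
B: p*_B = 0.65/1.0800 = 0.6019.
p*_A / p*_B = 0.1867/0.6019 = 0.3102.

0.310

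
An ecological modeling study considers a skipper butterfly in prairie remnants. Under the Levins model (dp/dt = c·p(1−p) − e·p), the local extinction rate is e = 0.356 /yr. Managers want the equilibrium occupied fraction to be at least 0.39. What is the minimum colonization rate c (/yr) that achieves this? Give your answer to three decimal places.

0.584

p* = 1 − e/c ≥ 0.39 requires e/c ≤ 0.6100, i.e. c ≥ e/0.6100.
c_min = 0.356/0.6100 = 0.5836.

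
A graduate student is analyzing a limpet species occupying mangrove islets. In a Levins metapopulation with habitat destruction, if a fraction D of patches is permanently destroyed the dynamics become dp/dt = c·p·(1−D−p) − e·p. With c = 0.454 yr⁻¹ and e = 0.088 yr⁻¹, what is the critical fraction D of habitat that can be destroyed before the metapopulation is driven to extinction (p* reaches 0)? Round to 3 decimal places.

0.806

The nontrivial equilibrium is p* = (1−D) − e/c; extinction occurs when this hits zero.
So D_crit = 1 − e/c = 1 − 0.088/0.454 = 1 − 0.1938 = 0.8062.
This equals the undisturbed p*, a classic result of Lande's extension.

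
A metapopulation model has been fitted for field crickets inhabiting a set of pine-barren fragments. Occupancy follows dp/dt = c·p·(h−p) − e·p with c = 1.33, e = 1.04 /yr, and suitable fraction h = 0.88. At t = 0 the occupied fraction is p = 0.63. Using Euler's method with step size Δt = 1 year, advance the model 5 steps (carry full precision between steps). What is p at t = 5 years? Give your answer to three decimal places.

Update rule: p ← p + [c·p·(h−p) − e·p]·Δt with Δt = 1.
  1  |  dp/dt·Δt = -0.445725  |  p_1 = 0.184275
  2  |  dp/dt·Δt = -0.021134  |  p_2 = 0.163141
  3  |  dp/dt·Δt = -0.014124  |  p_3 = 0.149017
  4  |  dp/dt·Δt = -0.010102  |  p_4 = 0.138915
  5  |  dp/dt·Δt = -0.007551  |  p_5 = 0.131364

0.131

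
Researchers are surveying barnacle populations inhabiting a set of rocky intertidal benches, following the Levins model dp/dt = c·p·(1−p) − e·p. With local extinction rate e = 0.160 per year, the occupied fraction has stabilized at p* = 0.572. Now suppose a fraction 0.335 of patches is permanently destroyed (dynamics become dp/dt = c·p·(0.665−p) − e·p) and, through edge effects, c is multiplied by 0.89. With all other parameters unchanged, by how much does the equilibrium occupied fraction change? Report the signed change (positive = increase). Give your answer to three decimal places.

-0.388

Balance c(1−p*) = e gives c = e/(1 − 0.57200) = 0.160/0.42800 = 0.37383.
New p* = 0.665 − e/c = 0.665 − 0.16000/0.33271 = 0.18410.
Δp* = 0.18410 − 0.57200 = -0.38790.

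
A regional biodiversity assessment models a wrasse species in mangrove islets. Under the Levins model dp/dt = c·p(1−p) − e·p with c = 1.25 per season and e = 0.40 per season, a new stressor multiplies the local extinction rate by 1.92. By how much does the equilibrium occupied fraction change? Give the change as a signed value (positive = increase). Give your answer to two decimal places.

Before: p* = 1 − 0.40/1.25 = 0.6800.
After the change, c = 1.25, e = 0.768, so p* = 1 − 0.768/1.25 = 0.3856.
Δp* = 0.3856 − 0.6800 = -0.2944.

-0.29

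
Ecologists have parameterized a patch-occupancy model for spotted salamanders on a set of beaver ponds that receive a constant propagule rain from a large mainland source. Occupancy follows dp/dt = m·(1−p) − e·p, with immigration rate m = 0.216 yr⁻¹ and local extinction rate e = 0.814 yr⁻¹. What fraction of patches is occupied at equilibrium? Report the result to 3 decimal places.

Setting dp/dt = 0: m − m·p* = e·p*, so m = (m+e)·p*.
p* = m/(m+e) = 0.216/(0.216+0.814) = 0.216/1.0300 = 0.2097.

0.210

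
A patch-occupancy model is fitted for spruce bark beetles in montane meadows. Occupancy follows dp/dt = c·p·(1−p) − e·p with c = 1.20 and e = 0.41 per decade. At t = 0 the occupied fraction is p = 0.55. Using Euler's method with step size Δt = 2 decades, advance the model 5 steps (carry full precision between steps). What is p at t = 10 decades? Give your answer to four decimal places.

Update rule: p ← p + [c·p·(1−p) − e·p]·Δt with Δt = 2.
t = 2: p = 0.55000 + (+0.14300) = 0.69300
t = 4: p = 0.69300 + (-0.05766) = 0.63534
t = 6: p = 0.63534 + (+0.03506) = 0.67040
t = 8: p = 0.67040 + (-0.01941) = 0.65099
t = 10: p = 0.65099 + (+0.01148) = 0.66247

0.6625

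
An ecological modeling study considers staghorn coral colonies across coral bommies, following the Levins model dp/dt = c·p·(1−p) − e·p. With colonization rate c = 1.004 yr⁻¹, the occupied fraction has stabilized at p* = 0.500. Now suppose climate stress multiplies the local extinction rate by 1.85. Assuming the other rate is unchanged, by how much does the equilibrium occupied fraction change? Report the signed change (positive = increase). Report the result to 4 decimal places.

-0.4250

Balance c(1−p*) = e gives e = 1.004×(1 − 0.50000) = 0.50200.
New p* = 1 − e/c = 1 − 0.92870/1.00400 = 0.07500.
Δp* = 0.07500 − 0.50000 = -0.42500.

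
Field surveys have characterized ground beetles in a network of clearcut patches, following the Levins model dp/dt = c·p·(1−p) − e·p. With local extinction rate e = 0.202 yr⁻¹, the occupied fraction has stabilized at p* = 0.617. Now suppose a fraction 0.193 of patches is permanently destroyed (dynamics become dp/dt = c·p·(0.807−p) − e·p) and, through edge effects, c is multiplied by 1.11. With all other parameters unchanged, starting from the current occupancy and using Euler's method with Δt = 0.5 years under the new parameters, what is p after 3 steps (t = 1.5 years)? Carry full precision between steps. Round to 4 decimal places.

0.5496

Balance c(1−p*) = e gives c = e/(1 − 0.61700) = 0.202/0.38300 = 0.52742.
Starting from p₀ = 0.61700; update p ← p + (dp/dt)·Δt with the new parameters.
p: 0.61700 → 0.58900  (Δp = -0.02800)
p: 0.58900 → 0.56709  (Δp = -0.02190)
p: 0.56709 → 0.54964  (Δp = -0.01745)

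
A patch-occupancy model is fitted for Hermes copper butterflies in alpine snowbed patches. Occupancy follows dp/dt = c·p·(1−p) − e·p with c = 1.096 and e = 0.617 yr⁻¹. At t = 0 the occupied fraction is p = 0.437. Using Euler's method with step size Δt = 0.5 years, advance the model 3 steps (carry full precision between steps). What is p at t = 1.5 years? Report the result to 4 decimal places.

Update rule: p ← p + [c·p·(1−p) − e·p]·Δt with Δt = 0.5.
step 1: Δp = +0.00001, p = 0.43701
step 2: Δp = +0.00001, p = 0.43702
step 3: Δp = +0.00001, p = 0.43702

0.4370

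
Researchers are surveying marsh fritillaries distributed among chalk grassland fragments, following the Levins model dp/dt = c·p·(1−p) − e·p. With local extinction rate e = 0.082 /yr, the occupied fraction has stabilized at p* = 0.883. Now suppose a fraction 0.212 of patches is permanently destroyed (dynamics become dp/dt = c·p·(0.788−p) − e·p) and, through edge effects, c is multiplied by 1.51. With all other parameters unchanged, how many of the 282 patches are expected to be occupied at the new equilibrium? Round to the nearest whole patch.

200

Balance c(1−p*) = e gives c = e/(1 − 0.88300) = 0.082/0.11700 = 0.70085.
New p* = 0.788 − e/c = 0.788 − 0.08200/1.05828 = 0.71052.
Expected occupied = 282 × 0.71052 = 200.37 ≈ 200.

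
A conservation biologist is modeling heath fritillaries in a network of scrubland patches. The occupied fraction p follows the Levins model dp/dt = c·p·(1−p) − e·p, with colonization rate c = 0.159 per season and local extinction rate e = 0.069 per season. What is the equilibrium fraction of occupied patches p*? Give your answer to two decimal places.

0.57

At equilibrium, colonization balances extinction: c·p*·(1−p*) = e·p*.
So p* = 1 − e/c = 1 − 0.069/0.159 = 1 − 0.4340 = 0.5660.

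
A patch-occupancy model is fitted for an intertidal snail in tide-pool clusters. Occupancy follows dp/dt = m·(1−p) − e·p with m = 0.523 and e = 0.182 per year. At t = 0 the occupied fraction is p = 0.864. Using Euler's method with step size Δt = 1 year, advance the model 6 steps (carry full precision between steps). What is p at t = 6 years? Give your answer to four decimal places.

Update rule: p ← p + [m·(1−p) − e·p]·Δt with Δt = 1.
step 1: Δp = -0.08612, p = 0.77788
step 2: Δp = -0.02541, p = 0.75247
step 3: Δp = -0.00749, p = 0.74498
step 4: Δp = -0.00221, p = 0.74277
step 5: Δp = -0.00065, p = 0.74212
step 6: Δp = -0.00019, p = 0.74192

0.7419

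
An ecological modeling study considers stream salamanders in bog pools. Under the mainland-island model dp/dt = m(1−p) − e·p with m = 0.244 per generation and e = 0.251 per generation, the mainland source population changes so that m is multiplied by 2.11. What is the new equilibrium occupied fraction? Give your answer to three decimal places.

0.672

Before: p* = 0.244/(0.244+0.251) = 0.4929.
After: m = 0.51484, e = 0.251; p* = 0.51484/0.7658 = 0.6723.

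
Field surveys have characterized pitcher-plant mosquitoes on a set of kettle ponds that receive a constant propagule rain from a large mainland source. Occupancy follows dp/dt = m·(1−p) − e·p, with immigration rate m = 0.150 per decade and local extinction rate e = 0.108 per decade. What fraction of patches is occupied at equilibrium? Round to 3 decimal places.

At equilibrium the propagule rain into empty patches balances local extinction: m(1−p*) = e·p*.
p* = m/(m+e) = 0.150/(0.150+0.108) = 0.150/0.2580 = 0.5814.

0.581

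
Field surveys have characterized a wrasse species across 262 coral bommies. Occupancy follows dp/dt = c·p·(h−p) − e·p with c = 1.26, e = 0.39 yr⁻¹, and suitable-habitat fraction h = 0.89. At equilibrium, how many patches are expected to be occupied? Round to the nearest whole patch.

p* = h − e/c = 0.89 − 0.3095 = 0.5805.
Expected occupied patches = N × p* = 262 × 0.5805 = 152.08 ≈ 152.

152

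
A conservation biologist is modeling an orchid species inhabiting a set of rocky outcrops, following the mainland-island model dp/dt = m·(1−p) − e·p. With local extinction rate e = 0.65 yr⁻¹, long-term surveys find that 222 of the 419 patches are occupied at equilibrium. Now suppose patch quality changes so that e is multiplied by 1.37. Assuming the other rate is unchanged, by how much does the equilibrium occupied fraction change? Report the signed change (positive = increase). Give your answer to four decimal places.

Observed p* = 222/419 = 0.52983.
Balance m(1−p*) = e·p* gives m = e·p*/(1−p*) = 0.65×0.52983/0.47017 = 0.73248.
New p* = m/(m+e) = 0.73248/(0.73248+0.89050) = 0.45132.
Δp* = 0.45132 − 0.52983 = -0.07851.

-0.0785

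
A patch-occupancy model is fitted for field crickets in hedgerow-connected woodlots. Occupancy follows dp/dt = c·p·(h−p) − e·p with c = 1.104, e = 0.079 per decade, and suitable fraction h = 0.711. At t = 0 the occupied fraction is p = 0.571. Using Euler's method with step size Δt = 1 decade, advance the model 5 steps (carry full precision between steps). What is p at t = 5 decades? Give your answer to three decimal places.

Update rule: p ← p + [c·p·(h−p) − e·p]·Δt with Δt = 1.
step 1: Δp = +0.04314, p = 0.61414
step 2: Δp = +0.01715, p = 0.63130
step 3: Δp = +0.00568, p = 0.63697
step 4: Δp = +0.00174, p = 0.63871
step 5: Δp = +0.00052, p = 0.63923

0.639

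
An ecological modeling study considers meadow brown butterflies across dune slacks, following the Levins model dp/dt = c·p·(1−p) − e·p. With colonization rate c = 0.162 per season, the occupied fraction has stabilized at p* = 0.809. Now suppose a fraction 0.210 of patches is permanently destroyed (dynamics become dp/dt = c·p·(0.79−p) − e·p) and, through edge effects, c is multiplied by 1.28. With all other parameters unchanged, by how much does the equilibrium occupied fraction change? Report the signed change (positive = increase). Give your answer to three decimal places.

-0.168

Balance c(1−p*) = e gives e = 0.162×(1 − 0.80900) = 0.03094.
New p* = 0.79 − e/c = 0.79 − 0.03094/0.20736 = 0.64079.
Δp* = 0.64079 − 0.80900 = -0.16821.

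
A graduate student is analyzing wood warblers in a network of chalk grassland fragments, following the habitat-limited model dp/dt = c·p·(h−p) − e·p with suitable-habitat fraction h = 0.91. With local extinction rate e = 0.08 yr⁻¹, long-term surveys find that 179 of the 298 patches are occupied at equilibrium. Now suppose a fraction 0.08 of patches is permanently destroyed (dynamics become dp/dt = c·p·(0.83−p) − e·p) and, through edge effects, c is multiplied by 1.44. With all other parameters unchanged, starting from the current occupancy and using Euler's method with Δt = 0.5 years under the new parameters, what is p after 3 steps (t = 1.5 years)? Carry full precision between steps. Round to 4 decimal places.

0.6050

Observed p* = 179/298 = 0.60067.
Balance c(h−p*) = e gives c = e/(0.91 − 0.60067) = 0.08/0.30933 = 0.25862.
Starting from p₀ = 0.60067; update p ← p + (dp/dt)·Δt with the new parameters.
p: 0.60067 → 0.60229  (Δp = +0.00162)
p: 0.60229 → 0.60374  (Δp = +0.00145)
p: 0.60374 → 0.60503  (Δp = +0.00129)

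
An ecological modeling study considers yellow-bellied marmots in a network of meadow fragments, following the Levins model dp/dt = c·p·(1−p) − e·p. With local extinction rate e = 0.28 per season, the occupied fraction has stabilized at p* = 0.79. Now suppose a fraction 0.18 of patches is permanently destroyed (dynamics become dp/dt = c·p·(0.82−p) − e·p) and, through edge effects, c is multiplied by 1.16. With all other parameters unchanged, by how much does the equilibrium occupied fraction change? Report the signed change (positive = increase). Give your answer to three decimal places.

-0.151

Balance c(1−p*) = e gives c = e/(1 − 0.79000) = 0.28/0.21000 = 1.33333.
New p* = 0.82 − e/c = 0.82 − 0.28000/1.54666 = 0.63896.
Δp* = 0.63896 − 0.79000 = -0.15104.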